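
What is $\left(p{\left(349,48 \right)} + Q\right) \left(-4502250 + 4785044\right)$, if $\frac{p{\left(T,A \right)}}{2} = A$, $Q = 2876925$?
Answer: $813604276674$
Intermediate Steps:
$p{\left(T,A \right)} = 2 A$
$\left(p{\left(349,48 \right)} + Q\right) \left(-4502250 + 4785044\right) = \left(2 \cdot 48 + 2876925\right) \left(-4502250 + 4785044\right) = \left(96 + 2876925\right) 282794 = 2877021 \cdot 282794 = 813604276674$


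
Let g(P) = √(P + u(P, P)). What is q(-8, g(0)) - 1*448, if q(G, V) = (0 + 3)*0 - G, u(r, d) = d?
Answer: -440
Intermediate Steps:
g(P) = √2*√P (g(P) = √(P + P) = √(2*P) = √2*√P)
q(G, V) = -G (q(G, V) = 3*0 - G = 0 - G = -G)
q(-8, g(0)) - 1*448 = -1*(-8) - 1*448 = 8 - 448 = -440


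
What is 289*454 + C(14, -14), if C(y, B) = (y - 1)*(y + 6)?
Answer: 131466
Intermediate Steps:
C(y, B) = (-1 + y)*(6 + y)
289*454 + C(14, -14) = 289*454 + (-6 + 14² + 5*14) = 131206 + (-6 + 196 + 70) = 131206 + 260 = 131466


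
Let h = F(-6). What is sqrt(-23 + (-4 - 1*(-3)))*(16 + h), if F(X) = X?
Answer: 20*I*sqrt(6) ≈ 48.99*I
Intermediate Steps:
h = -6
sqrt(-23 + (-4 - 1*(-3)))*(16 + h) = sqrt(-23 + (-4 - 1*(-3)))*(16 - 6) = sqrt(-23 + (-4 + 3))*10 = sqrt(-23 - 1)*10 = sqrt(-24)*10 = (2*I*sqrt(6))*10 = 20*I*sqrt(6)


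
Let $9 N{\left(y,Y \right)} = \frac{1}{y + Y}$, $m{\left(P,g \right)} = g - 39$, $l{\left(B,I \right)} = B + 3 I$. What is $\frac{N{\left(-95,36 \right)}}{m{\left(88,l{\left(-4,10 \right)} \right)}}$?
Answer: $\frac{1}{6903} \approx 0.00014486$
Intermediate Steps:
$m{\left(P,g \right)} = -39 + g$
$N{\left(y,Y \right)} = \frac{1}{9 \left(Y + y\right)}$ ($N{\left(y,Y \right)} = \frac{1}{9 \left(y + Y\right)} = \frac{1}{9 \left(Y + y\right)}$)
$\frac{N{\left(-95,36 \right)}}{m{\left(88,l{\left(-4,10 \right)} \right)}} = \frac{\frac{1}{9} \frac{1}{36 - 95}}{-39 + \left(-4 + 3 \cdot 10\right)} = \frac{\frac{1}{9} \frac{1}{-59}}{-39 + \left(-4 + 30\right)} = \frac{\frac{1}{9} \left(- \frac{1}{59}\right)}{-39 + 26} = - \frac{1}{531 \left(-13\right)} = \left(- \frac{1}{531}\right) \left(- \frac{1}{13}\right) = \frac{1}{6903}$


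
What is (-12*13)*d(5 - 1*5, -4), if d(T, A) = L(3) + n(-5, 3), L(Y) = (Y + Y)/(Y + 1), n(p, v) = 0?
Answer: -234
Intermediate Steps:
L(Y) = 2*Y/(1 + Y) (L(Y) = (2*Y)/(1 + Y) = 2*Y/(1 + Y))
d(T, A) = 3/2 (d(T, A) = 2*3/(1 + 3) + 0 = 2*3/4 + 0 = 2*3*(¼) + 0 = 3/2 + 0 = 3/2)
(-12*13)*d(5 - 1*5, -4) = -12*13*(3/2) = -156*3/2 = -234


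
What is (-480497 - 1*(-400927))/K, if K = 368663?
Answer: -79570/368663 ≈ -0.21583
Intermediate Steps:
(-480497 - 1*(-400927))/K = (-480497 - 1*(-400927))/368663 = (-480497 + 400927)*(1/368663) = -79570*1/368663 = -79570/368663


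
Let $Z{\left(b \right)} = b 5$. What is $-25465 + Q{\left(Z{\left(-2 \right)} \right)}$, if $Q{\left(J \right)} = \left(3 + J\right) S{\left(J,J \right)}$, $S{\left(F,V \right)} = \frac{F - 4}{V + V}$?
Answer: $- \frac{254699}{10} \approx -25470.0$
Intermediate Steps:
$Z{\left(b \right)} = 5 b$
$S{\left(F,V \right)} = \frac{-4 + F}{2 V}$
$Q{\left(J \right)} = \frac{\left(-4 + J\right) \left(3 + J\right)}{2 J}$ ($Q{\left(J \right)} = \left(3 + J\right) \frac{-4 + J}{2 J} = \frac{\left(-4 + J\right) \left(3 + J\right)}{2 J}$)
$-25465 + Q{\left(Z{\left(-2 \right)} \right)} = -25465 + \frac{\left(-4 + 5 \left(-2\right)\right) \left(3 + 5 \left(-2\right)\right)}{2 \cdot 5 \left(-2\right)} = -25465 + \frac{\left(-4 - 10\right) \left(3 - 10\right)}{2 \left(-10\right)} = -25465 + \frac{1}{2} \left(- \frac{1}{10}\right) \left(-14\right) \left(-7\right) = -25465 - \frac{49}{10} = - \frac{254699}{10}$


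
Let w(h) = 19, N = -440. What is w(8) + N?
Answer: -421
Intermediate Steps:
w(8) + N = 19 - 440 = -421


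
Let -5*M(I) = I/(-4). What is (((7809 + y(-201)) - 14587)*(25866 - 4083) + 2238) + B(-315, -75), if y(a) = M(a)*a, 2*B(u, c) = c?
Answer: -2072804487/20 ≈ -1.0364e+8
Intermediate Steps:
B(u, c) = c/2
M(I) = I/20 (M(I) = -I/(5*(-4)) = -I*(-1)/(5*4) = -(-1)*I/20 = I/20)
y(a) = a**2/20 (y(a) = (a/20)*a = a**2/20)
(((7809 + y(-201)) - 14587)*(25866 - 4083) + 2238) + B(-315, -75) = (((7809 + (1/20)*(-201)**2) - 14587)*(25866 - 4083) + 2238) + (1/2)*(-75) = (((7809 + (1/20)*40401) - 14587)*21783 + 2238) - 75/2 = (((7809 + 40401/20) - 14587)*21783 + 2238) - 75/2 = ((196581/20 - 14587)*21783 + 2238) - 75/2 = (-95159/20*21783 + 2238) - 75/2 = (-2072848497/20 + 2238) - 75/2 = -2072803737/20 - 75/2 = -2072804487/20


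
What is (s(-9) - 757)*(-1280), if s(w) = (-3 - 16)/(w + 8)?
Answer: 944640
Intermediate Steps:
s(w) = -19/(8 + w)
(s(-9) - 757)*(-1280) = (-19/(8 - 9) - 757)*(-1280) = (-19/(-1) - 757)*(-1280) = (-19*(-1) - 757)*(-1280) = (19 - 757)*(-1280) = -738*(-1280) = 944640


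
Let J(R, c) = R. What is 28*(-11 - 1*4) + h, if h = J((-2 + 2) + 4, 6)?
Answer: -416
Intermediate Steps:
h = 4 (h = (-2 + 2) + 4 = 0 + 4 = 4)
28*(-11 - 1*4) + h = 28*(-11 - 1*4) + 4 = 28*(-11 - 4) + 4 = 28*(-15) + 4 = -420 + 4 = -416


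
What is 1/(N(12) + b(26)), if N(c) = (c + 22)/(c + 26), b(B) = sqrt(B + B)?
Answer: -323/18483 + 722*sqrt(13)/18483 ≈ 0.12337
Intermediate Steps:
b(B) = sqrt(2)*sqrt(B) (b(B) = sqrt(2*B) = sqrt(2)*sqrt(B))
N(c) = (22 + c)/(26 + c)
1/(N(12) + b(26)) = 1/((22 + 12)/(26 + 12) + sqrt(2)*sqrt(26)) = 1/(34/38 + 2*sqrt(13)) = 1/((1/38)*34 + 2*sqrt(13)) = 1/(17/19 + 2*sqrt(13))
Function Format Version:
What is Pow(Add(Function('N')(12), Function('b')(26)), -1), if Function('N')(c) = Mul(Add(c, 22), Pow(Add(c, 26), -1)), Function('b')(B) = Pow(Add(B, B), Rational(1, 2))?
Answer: Add(Rational(-323, 18483), Mul(Rational(722, 18483), Pow(13, Rational(1, 2)))) ≈ 0.12337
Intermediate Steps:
Function('b')(B) = Mul(Pow(2, Rational(1, 2)), Pow(B, Rational(1, 2))) (Function('b')(B) = Pow(Mul(2, B), Rational(1, 2)) = Mul(Pow(2, Rational(1, 2)), Pow(B, Rational(1, 2))))
Function('N')(c) = Mul(Pow(Add(26, c), -1), Add(22, c)) (Function('N')(c) = Mul(Add(22, c), Pow(Add(26, c), -1)) = Mul(Pow(Add(26, c), -1), Add(22, c)))
Pow(Add(Function('N')(12), Function('b')(26)), -1) = Pow(Add(Mul(Pow(Add(26, 12), -1), Add(22, 12)), Mul(Pow(2, Rational(1, 2)), Pow(26, Rational(1, 2)))), -1) = Pow(Add(Mul(Pow(38, -1), 34), Mul(2, Pow(13, Rational(1, 2)))), -1) = Pow(Add(Mul(Rational(1, 38), 34), Mul(2, Pow(13, Rational(1, 2)))), -1) = Pow(Add(Rational(17, 19), Mul(2, Pow(13, Rational(1, 2)))), -1)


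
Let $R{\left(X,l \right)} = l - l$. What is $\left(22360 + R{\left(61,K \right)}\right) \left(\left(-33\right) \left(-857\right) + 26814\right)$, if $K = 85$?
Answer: $1231924200$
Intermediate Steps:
$R{\left(X,l \right)} = 0$
$\left(22360 + R{\left(61,K \right)}\right) \left(\left(-33\right) \left(-857\right) + 26814\right) = \left(22360 + 0\right) \left(\left(-33\right) \left(-857\right) + 26814\right) = 22360 \left(28281 + 26814\right) = 22360 \cdot 55095 = 1231924200$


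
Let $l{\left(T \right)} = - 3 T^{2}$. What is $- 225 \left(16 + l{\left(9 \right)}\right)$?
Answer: $51075$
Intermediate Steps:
$- 225 \left(16 + l{\left(9 \right)}\right) = - 225 \left(16 - 3 \cdot 9^{2}\right) = - 225 \left(16 - 243\right) = \left(-225\right) \left(-227\right) = 51075$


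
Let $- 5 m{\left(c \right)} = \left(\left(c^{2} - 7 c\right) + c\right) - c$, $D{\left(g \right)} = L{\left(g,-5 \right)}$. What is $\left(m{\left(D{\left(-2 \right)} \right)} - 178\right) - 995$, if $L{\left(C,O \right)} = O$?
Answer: $-1185$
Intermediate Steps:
$D{\left(g \right)} = -5$
$m{\left(c \right)} = - \frac{c^{2}}{5} + \frac{7 c}{5}$ ($m{\left(c \right)} = - \frac{\left(\left(c^{2} - 7 c\right) + c\right) - c}{5} = - \frac{\left(c^{2} - 6 c\right) - c}{5} = - \frac{c^{2} - 7 c}{5} = - \frac{c^{2}}{5} + \frac{7 c}{5}$)
$\left(m{\left(D{\left(-2 \right)} \right)} - 178\right) - 995 = \left(\frac{1}{5} \left(-5\right) \left(7 - -5\right) - 178\right) - 995 = \left(\frac{1}{5} \left(-5\right) \left(7 + 5\right) - 178\right) - 995 = \left(\frac{1}{5} \left(-5\right) 12 - 178\right) - 995 = \left(-12 - 178\right) - 995 = -190 - 995 = -1185$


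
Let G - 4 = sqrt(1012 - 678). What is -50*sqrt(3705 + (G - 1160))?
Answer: -50*sqrt(2549 + sqrt(334)) ≈ -2533.4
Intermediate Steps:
G = 4 + sqrt(334) (G = 4 + sqrt(1012 - 678) = 4 + sqrt(334) ≈ 22.276)
-50*sqrt(3705 + (G - 1160)) = -50*sqrt(3705 + ((4 + sqrt(334)) - 1160)) = -50*sqrt(3705 + (-1156 + sqrt(334))) = -50*sqrt(2549 + sqrt(334))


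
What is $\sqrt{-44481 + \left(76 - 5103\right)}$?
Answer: $2 i \sqrt{12377} \approx 222.5 i$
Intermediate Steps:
$\sqrt{-44481 + \left(76 - 5103\right)} = \sqrt{-44481 - 5027} = \sqrt{-49508} = 2 i \sqrt{12377}$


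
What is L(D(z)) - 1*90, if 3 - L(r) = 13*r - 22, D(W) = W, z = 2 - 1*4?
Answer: -39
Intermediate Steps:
z = -2 (z = 2 - 4 = -2)
L(r) = 25 - 13*r (L(r) = 3 - (13*r - 22) = 3 - (-22 + 13*r) = 3 + (22 - 13*r) = 25 - 13*r)
L(D(z)) - 1*90 = (25 - 13*(-2)) - 1*90 = (25 + 26) - 90 = 51 - 90 = -39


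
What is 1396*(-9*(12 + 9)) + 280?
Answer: -263564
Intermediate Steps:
1396*(-9*(12 + 9)) + 280 = 1396*(-9*21) + 280 = 1396*(-189) + 280 = -263844 + 280 = -263564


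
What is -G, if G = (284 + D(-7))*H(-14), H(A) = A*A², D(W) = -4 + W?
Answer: 749112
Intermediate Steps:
H(A) = A³
G = -749112 (G = (284 + (-4 - 7))*(-14)³ = (284 - 11)*(-2744) = 273*(-2744) = -749112)
-G = -1*(-749112) = 749112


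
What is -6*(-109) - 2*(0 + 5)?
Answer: 644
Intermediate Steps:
-6*(-109) - 2*(0 + 5) = 654 - 2*5 = 654 - 10 = 644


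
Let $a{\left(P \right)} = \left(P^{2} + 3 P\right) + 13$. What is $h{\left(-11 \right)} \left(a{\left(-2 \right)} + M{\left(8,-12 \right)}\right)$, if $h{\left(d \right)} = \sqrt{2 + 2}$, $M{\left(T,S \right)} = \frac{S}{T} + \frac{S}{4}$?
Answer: $13$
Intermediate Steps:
$M{\left(T,S \right)} = \frac{S}{4} + \frac{S}{T}$ ($M{\left(T,S \right)} = \frac{S}{T} + S \frac{1}{4} = \frac{S}{T} + \frac{S}{4} = \frac{S}{4} + \frac{S}{T}$)
$h{\left(d \right)} = 2$ ($h{\left(d \right)} = \sqrt{4} = 2$)
$a{\left(P \right)} = 13 + P^{2} + 3 P$
$h{\left(-11 \right)} \left(a{\left(-2 \right)} + M{\left(8,-12 \right)}\right) = 2 \left(\left(13 + \left(-2\right)^{2} + 3 \left(-2\right)\right) - \left(3 + \frac{12}{8}\right)\right) = 2 \left(\left(13 + 4 - 6\right) - \frac{9}{2}\right) = 2 \left(11 - \frac{9}{2}\right) = 2 \cdot \frac{13}{2} = 13$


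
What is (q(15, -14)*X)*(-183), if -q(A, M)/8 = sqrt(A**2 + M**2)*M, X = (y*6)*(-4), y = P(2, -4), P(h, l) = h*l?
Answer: -3935232*sqrt(421) ≈ -8.0744e+7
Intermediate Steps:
y = -8 (y = 2*(-4) = -8)
X = 192 (X = -8*6*(-4) = -48*(-4) = 192)
q(A, M) = -8*M*sqrt(A**2 + M**2) (q(A, M) = -8*sqrt(A**2 + M**2)*M = -8*M*sqrt(A**2 + M**2))
(q(15, -14)*X)*(-183) = (-8*(-14)*sqrt(15**2 + (-14)**2)*192)*(-183) = (-8*(-14)*sqrt(225 + 196)*192)*(-183) = (-8*(-14)*sqrt(421)*192)*(-183) = ((112*sqrt(421))*192)*(-183) = (21504*sqrt(421))*(-183) = -3935232*sqrt(421)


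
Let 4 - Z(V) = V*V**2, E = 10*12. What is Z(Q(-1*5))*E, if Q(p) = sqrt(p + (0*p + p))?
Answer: 480 + 1200*I*sqrt(10) ≈ 480.0 + 3794.7*I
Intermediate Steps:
Q(p) = sqrt(2)*sqrt(p) (Q(p) = sqrt(p + (0 + p)) = sqrt(p + p) = sqrt(2*p) = sqrt(2)*sqrt(p))
E = 120
Z(V) = 4 - V**3 (Z(V) = 4 - V*V**2 = 4 - V**3)
Z(Q(-1*5))*E = (4 - (sqrt(2)*sqrt(-1*5))**3)*120 = (4 - (sqrt(2)*sqrt(-5))**3)*120 = (4 - (sqrt(2)*(I*sqrt(5)))**3)*120 = (4 - (I*sqrt(10))**3)*120 = (4 - (-10)*I*sqrt(10))*120 = (4 + 10*I*sqrt(10))*120 = 480 + 1200*I*sqrt(10)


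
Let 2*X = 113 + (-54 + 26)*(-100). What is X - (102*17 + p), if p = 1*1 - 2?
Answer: -553/2 ≈ -276.50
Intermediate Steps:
p = -1 (p = 1 - 2 = -1)
X = 2913/2 (X = (113 + (-54 + 26)*(-100))/2 = (113 - 28*(-100))/2 = (113 + 2800)/2 = (½)*2913 = 2913/2 ≈ 1456.5)
X - (102*17 + p) = 2913/2 - (102*17 - 1) = 2913/2 - (1734 - 1) = 2913/2 - 1*1733 = 2913/2 - 1733 = -553/2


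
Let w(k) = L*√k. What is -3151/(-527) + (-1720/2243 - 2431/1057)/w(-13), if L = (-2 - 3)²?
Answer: 3151/527 + 7270773*I*√13/770526575 ≈ 5.9791 + 0.034022*I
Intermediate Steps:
L = 25 (L = (-5)² = 25)
w(k) = 25*√k
-3151/(-527) + (-1720/2243 - 2431/1057)/w(-13) = -3151/(-527) + (-1720/2243 - 2431/1057)/((25*√(-13))) = -3151*(-1/527) + (-1720*1/2243 - 2431*1/1057)/((25*(I*√13))) = 3151/527 + (-1720/2243 - 2431/1057)/((25*I*√13)) = 3151/527 - (-7270773)*I*√13/770526575 = 3151/527 + 7270773*I*√13/770526575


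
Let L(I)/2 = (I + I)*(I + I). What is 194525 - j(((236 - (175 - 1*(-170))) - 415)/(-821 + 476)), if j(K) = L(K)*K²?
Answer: 2755222934489917/14166950625 ≈ 1.9448e+5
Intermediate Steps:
L(I) = 8*I² (L(I) = 2*((I + I)*(I + I)) = 2*((2*I)*(2*I)) = 2*(4*I²) = 8*I²)
j(K) = 8*K⁴ (j(K) = (8*K²)*K² = 8*K⁴)
194525 - j(((236 - (175 - 1*(-170))) - 415)/(-821 + 476)) = 194525 - 8*(((236 - (175 - 1*(-170))) - 415)/(-821 + 476))⁴ = 194525 - 8*(((236 - (175 + 170)) - 415)/(-345))⁴ = 194525 - 8*(((236 - 1*345) - 415)*(-1/345))⁴ = 194525 - 8*(((236 - 345) - 415)*(-1/345))⁴ = 194525 - 8*((-109 - 415)*(-1/345))⁴ = 194525 - 8*(-524*(-1/345))⁴ = 194525 - 8*(524/345)⁴ = 194525 - 8*75391979776/14166950625 = 194525 - 1*603135838208/14166950625 = 194525 - 603135838208/14166950625 = 2755222934489917/14166950625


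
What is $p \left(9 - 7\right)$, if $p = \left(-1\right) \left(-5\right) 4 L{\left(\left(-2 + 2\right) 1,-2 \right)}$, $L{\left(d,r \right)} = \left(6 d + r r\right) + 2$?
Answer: $240$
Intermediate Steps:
$L{\left(d,r \right)} = 2 + r^{2} + 6 d$ ($L{\left(d,r \right)} = \left(6 d + r^{2}\right) + 2 = \left(r^{2} + 6 d\right) + 2 = 2 + r^{2} + 6 d$)
$p = 120$ ($p = \left(-1\right) \left(-5\right) 4 \left(2 + \left(-2\right)^{2} + 6 \left(-2 + 2\right) 1\right) = 5 \cdot 4 \left(2 + 4 + 6 \cdot 0 \cdot 1\right) = 20 \left(2 + 4 + 6 \cdot 0\right) = 20 \left(2 + 4 + 0\right) = 20 \cdot 6 = 120$)
$p \left(9 - 7\right) = 120 \left(9 - 7\right) = 120 \cdot 2 = 240$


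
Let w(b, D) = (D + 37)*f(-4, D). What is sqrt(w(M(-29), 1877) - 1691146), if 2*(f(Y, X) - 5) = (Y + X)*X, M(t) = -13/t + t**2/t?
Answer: sqrt(3362767721) ≈ 57989.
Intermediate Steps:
M(t) = t - 13/t (M(t) = -13/t + t = t - 13/t)
f(Y, X) = 5 + X*(X + Y)/2 (f(Y, X) = 5 + ((Y + X)*X)/2 = 5 + ((X + Y)*X)/2 = 5 + (X*(X + Y))/2 = 5 + X*(X + Y)/2)
w(b, D) = (37 + D)*(5 + D**2/2 - 2*D) (w(b, D) = (D + 37)*(5 + D**2/2 + (1/2)*D*(-4)) = (37 + D)*(5 + D**2/2 - 2*D))
sqrt(w(M(-29), 1877) - 1691146) = sqrt((37 + 1877)*(10 + 1877**2 - 4*1877)/2 - 1691146) = sqrt((1/2)*1914*(10 + 3523129 - 7508) - 1691146) = sqrt((1/2)*1914*3515631 - 1691146) = sqrt(3364458867 - 1691146) = sqrt(3362767721)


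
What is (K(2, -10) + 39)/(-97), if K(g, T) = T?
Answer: -29/97 ≈ -0.29897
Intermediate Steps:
(K(2, -10) + 39)/(-97) = (-10 + 39)/(-97) = 29*(-1/97) = -29/97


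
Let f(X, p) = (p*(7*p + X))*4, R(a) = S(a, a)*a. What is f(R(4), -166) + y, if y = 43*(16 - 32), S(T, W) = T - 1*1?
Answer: 762912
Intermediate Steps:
S(T, W) = -1 + T (S(T, W) = T - 1 = -1 + T)
y = -688 (y = 43*(-16) = -688)
R(a) = a*(-1 + a) (R(a) = (-1 + a)*a = a*(-1 + a))
f(X, p) = 4*p*(X + 7*p) (f(X, p) = (p*(X + 7*p))*4 = 4*p*(X + 7*p))
f(R(4), -166) + y = 4*(-166)*(4*(-1 + 4) + 7*(-166)) - 688 = 4*(-166)*(4*3 - 1162) - 688 = 4*(-166)*(12 - 1162) - 688 = 4*(-166)*(-1150) - 688 = 763600 - 688 = 762912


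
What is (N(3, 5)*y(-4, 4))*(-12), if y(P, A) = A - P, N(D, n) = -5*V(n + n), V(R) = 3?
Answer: 1440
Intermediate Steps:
N(D, n) = -15 (N(D, n) = -5*3 = -15)
(N(3, 5)*y(-4, 4))*(-12) = -15*(4 - 1*(-4))*(-12) = -15*(4 + 4)*(-12) = -15*8*(-12) = -120*(-12) = 1440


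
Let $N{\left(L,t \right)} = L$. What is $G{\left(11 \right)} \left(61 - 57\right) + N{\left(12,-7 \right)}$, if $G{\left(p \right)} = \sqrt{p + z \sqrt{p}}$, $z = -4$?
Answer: $12 + 4 \sqrt{11 - 4 \sqrt{11}} \approx 12.0 + 6.022 i$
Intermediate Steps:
$G{\left(p \right)} = \sqrt{p - 4 \sqrt{p}}$
$G{\left(11 \right)} \left(61 - 57\right) + N{\left(12,-7 \right)} = \sqrt{11 - 4 \sqrt{11}} \left(61 - 57\right) + 12 = \sqrt{11 - 4 \sqrt{11}} \cdot 4 + 12 = 4 \sqrt{11 - 4 \sqrt{11}} + 12 = 12 + 4 \sqrt{11 - 4 \sqrt{11}}$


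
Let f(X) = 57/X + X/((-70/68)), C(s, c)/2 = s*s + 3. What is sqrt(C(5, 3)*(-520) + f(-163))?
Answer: I*sqrt(942627160545)/5705 ≈ 170.18*I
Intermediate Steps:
C(s, c) = 6 + 2*s**2 (C(s, c) = 2*(s*s + 3) = 2*(s**2 + 3) = 2*(3 + s**2) = 6 + 2*s**2)
f(X) = 57/X - 34*X/35 (f(X) = 57/X + X/((-70*1/68)) = 57/X + X/(-35/34) = 57/X + X*(-34/35) = 57/X - 34*X/35)
sqrt(C(5, 3)*(-520) + f(-163)) = sqrt((6 + 2*5**2)*(-520) + (57/(-163) - 34/35*(-163))) = sqrt((6 + 2*25)*(-520) + (57*(-1/163) + 5542/35)) = sqrt((6 + 50)*(-520) + (-57/163 + 5542/35)) = sqrt(56*(-520) + 901351/5705) = sqrt(-29120 + 901351/5705) = sqrt(-165228249/5705) = I*sqrt(942627160545)/5705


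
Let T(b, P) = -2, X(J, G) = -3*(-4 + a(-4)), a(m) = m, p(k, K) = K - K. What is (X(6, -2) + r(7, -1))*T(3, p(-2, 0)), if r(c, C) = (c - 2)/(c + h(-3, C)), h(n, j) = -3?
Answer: -101/2 ≈ -50.500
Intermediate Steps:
p(k, K) = 0
X(J, G) = 24 (X(J, G) = -3*(-4 - 4) = -3*(-8) = 24)
r(c, C) = (-2 + c)/(-3 + c) (r(c, C) = (c - 2)/(c - 3) = (-2 + c)/(-3 + c))
(X(6, -2) + r(7, -1))*T(3, p(-2, 0)) = (24 + (-2 + 7)/(-3 + 7))*(-2) = (24 + 5/4)*(-2) = (101/4)*(-2) = -101/2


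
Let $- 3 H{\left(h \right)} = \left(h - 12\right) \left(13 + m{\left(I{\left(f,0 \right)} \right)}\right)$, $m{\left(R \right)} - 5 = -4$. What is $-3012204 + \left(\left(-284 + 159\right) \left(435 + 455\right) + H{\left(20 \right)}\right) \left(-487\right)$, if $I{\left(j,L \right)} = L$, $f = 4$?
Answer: $\frac{153554182}{3} \approx 5.1185 \cdot 10^{7}$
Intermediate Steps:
$m{\left(R \right)} = 1$ ($m{\left(R \right)} = 5 - 4 = 1$)
$H{\left(h \right)} = 56 - \frac{14 h}{3}$ ($H{\left(h \right)} = - \frac{\left(h - 12\right) \left(13 + 1\right)}{3} = - \frac{\left(-12 + h\right) 14}{3} = - \frac{-168 + 14 h}{3} = 56 - \frac{14 h}{3}$)
$-3012204 + \left(\left(-284 + 159\right) \left(435 + 455\right) + H{\left(20 \right)}\right) \left(-487\right) = -3012204 + \left(\left(-284 + 159\right) \left(435 + 455\right) + \left(56 - \frac{280}{3}\right)\right) \left(-487\right) = -3012204 + \left(\left(-125\right) 890 + \left(56 - \frac{280}{3}\right)\right) \left(-487\right) = -3012204 + \left(-111250 - \frac{112}{3}\right) \left(-487\right) = -3012204 - - \frac{162590794}{3} = -3012204 + \frac{162590794}{3} = \frac{153554182}{3}$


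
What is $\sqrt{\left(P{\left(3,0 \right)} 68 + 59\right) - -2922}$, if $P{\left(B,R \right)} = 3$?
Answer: $7 \sqrt{65} \approx 56.436$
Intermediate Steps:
$\sqrt{\left(P{\left(3,0 \right)} 68 + 59\right) - -2922} = \sqrt{\left(3 \cdot 68 + 59\right) - -2922} = \sqrt{\left(204 + 59\right) + 2922} = \sqrt{263 + 2922} = \sqrt{3185} = 7 \sqrt{65}$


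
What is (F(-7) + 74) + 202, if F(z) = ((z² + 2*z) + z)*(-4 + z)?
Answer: -32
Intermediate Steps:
F(z) = (-4 + z)*(z² + 3*z) (F(z) = (z² + 3*z)*(-4 + z) = (-4 + z)*(z² + 3*z))
(F(-7) + 74) + 202 = (-7*(-12 + (-7)² - 1*(-7)) + 74) + 202 = (-7*(-12 + 49 + 7) + 74) + 202 = (-7*44 + 74) + 202 = (-308 + 74) + 202 = -234 + 202 = -32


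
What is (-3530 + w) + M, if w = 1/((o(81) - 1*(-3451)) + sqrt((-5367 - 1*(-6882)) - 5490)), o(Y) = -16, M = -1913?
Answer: (-27215*sqrt(159) + 18696704*I)/(5*(sqrt(159) - 687*I)) ≈ -5443.0 - 5.3048e-6*I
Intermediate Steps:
w = 1/(3435 + 5*I*sqrt(159)) (w = 1/((-16 - 1*(-3451)) + sqrt((-5367 - 1*(-6882)) - 5490)) = 1/((-16 + 3451) + sqrt((-5367 + 6882) - 5490)) = 1/(3435 + sqrt(1515 - 5490)) = 1/(3435 + sqrt(-3975)) = 1/(3435 + 5*I*sqrt(159)) ≈ 0.00029102 - 5.342e-6*I)
(-3530 + w) + M = (-3530 + (229/786880 - I*sqrt(159)/2360640)) - 1913 = (-2777686171/786880 - I*sqrt(159)/2360640) - 1913 = -4282987611/786880 - I*sqrt(159)/2360640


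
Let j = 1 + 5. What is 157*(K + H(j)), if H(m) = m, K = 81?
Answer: 13659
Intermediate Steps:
j = 6
157*(K + H(j)) = 157*(81 + 6) = 157*87 = 13659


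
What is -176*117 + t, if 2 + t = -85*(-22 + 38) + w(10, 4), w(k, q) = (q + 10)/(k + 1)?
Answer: -241480/11 ≈ -21953.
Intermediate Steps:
w(k, q) = (10 + q)/(1 + k)
t = -14968/11 (t = -2 + (-85*(-22 + 38) + (10 + 4)/(1 + 10)) = -2 + (-85*16 + 14/11) = -2 + (-1360 + (1/11)*14) = -2 + (-1360 + 14/11) = -2 - 14946/11 = -14968/11 ≈ -1360.7)
-176*117 + t = -176*117 - 14968/11 = -20592 - 14968/11 = -241480/11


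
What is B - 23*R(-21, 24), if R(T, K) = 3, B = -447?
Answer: -516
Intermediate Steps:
B - 23*R(-21, 24) = -447 - 23*3 = -447 - 69 = -516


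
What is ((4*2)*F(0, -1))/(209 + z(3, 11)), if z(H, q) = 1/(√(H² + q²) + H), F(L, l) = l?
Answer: -101144/2642073 + 4*√130/2642073 ≈ -0.038265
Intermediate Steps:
z(H, q) = 1/(H + √(H² + q²))
((4*2)*F(0, -1))/(209 + z(3, 11)) = ((4*2)*(-1))/(209 + 1/(3 + √(3² + 11²))) = (8*(-1))/(209 + 1/(3 + √(9 + 121))) = -8/(209 + 1/(3 + √130))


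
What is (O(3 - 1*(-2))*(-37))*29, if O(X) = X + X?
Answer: -10730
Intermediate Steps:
O(X) = 2*X
(O(3 - 1*(-2))*(-37))*29 = ((2*(3 - 1*(-2)))*(-37))*29 = ((2*(3 + 2))*(-37))*29 = ((2*5)*(-37))*29 = (10*(-37))*29 = -370*29 = -10730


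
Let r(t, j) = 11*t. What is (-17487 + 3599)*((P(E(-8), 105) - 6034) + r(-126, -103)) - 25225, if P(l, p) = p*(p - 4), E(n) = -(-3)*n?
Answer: -44258505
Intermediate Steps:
E(n) = 3*n
P(l, p) = p*(-4 + p)
(-17487 + 3599)*((P(E(-8), 105) - 6034) + r(-126, -103)) - 25225 = (-17487 + 3599)*((105*(-4 + 105) - 6034) + 11*(-126)) - 25225 = -13888*((105*101 - 6034) - 1386) - 25225 = -13888*((10605 - 6034) - 1386) - 25225 = -13888*(4571 - 1386) - 25225 = -13888*3185 - 25225 = -44233280 - 25225 = -44258505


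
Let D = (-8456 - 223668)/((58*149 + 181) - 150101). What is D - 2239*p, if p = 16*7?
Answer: -17713884690/70639 ≈ -2.5077e+5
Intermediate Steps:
p = 112
D = 116062/70639 (D = -232124/((8642 + 181) - 150101) = -232124/(8823 - 150101) = -232124/(-141278) = -232124*(-1/141278) = 116062/70639 ≈ 1.6430)
D - 2239*p = 116062/70639 - 2239*112 = 116062/70639 - 250768 = -17713884690/70639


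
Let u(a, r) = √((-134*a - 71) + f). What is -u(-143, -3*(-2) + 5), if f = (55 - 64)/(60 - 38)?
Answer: -√9239846/22 ≈ -138.17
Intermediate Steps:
f = -9/22 ≈ -0.40909
u(a, r) = √(-1571/22 - 134*a) (u(a, r) = √((-134*a - 71) - 9/22) = √((-71 - 134*a) - 9/22) = √(-1571/22 - 134*a))
-u(-143, -3*(-2) + 5) = -√(-34562 - 64856*(-143))/22 = -√(-34562 + 9274408)/22 = -√9239846/22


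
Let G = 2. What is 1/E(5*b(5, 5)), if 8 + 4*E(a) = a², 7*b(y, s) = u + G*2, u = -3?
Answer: -196/367 ≈ -0.53406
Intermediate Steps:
b(y, s) = ⅐ (b(y, s) = (-3 + 2*2)/7 = (-3 + 4)/7 = (⅐)*1 = ⅐)
E(a) = -2 + a²/4
1/E(5*b(5, 5)) = 1/(-2 + (5*(⅐))²/4) = 1/(-2 + (5/7)²/4) = 1/(-2 + (¼)*(25/49)) = 1/(-2 + 25/196) = 1/(-367/196) = -196/367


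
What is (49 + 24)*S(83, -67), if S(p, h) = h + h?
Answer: -9782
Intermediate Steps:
S(p, h) = 2*h
(49 + 24)*S(83, -67) = (49 + 24)*(2*(-67)) = 73*(-134) = -9782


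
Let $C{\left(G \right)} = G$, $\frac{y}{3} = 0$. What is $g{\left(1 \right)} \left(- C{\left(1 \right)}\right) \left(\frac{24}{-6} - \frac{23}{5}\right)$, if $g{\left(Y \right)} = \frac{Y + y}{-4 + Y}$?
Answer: $- \frac{43}{15} \approx -2.8667$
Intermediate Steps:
$y = 0$ ($y = 3 \cdot 0 = 0$)
$g{\left(Y \right)} = \frac{Y}{-4 + Y}$ ($g{\left(Y \right)} = \frac{Y + 0}{-4 + Y} = \frac{Y}{-4 + Y}$)
$g{\left(1 \right)} \left(- C{\left(1 \right)}\right) \left(\frac{24}{-6} - \frac{23}{5}\right) = 1 \frac{1}{-4 + 1} \left(\left(-1\right) 1\right) \left(\frac{24}{-6} - \frac{23}{5}\right) = 1 \frac{1}{-3} \left(-1\right) \left(24 \left(- \frac{1}{6}\right) - \frac{23}{5}\right) = 1 \left(- \frac{1}{3}\right) \left(-1\right) \left(-4 - \frac{23}{5}\right) = \left(- \frac{1}{3}\right) \left(-1\right) \left(- \frac{43}{5}\right) = \frac{1}{3} \left(- \frac{43}{5}\right) = - \frac{43}{15}$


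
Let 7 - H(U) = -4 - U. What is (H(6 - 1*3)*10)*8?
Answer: 1120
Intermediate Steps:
H(U) = 11 + U (H(U) = 7 - (-4 - U) = 7 + (4 + U) = 11 + U)
(H(6 - 1*3)*10)*8 = ((11 + (6 - 1*3))*10)*8 = ((11 + (6 - 3))*10)*8 = ((11 + 3)*10)*8 = (14*10)*8 = 140*8 = 1120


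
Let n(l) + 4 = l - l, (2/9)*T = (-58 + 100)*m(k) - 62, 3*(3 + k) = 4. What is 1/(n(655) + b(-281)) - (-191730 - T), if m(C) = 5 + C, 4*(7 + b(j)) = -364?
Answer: 19592261/102 ≈ 1.9208e+5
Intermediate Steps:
k = -5/3 (k = -3 + (⅓)*4 = -3 + 4/3 = -5/3 ≈ -1.6667)
b(j) = -98 (b(j) = -7 + (¼)*(-364) = -7 - 91 = -98)
T = 351 (T = 9*((-58 + 100)*(5 - 5/3) - 62)/2 = 9*(42*(10/3) - 62)/2 = 9*(140 - 62)/2 = (9/2)*78 = 351)
n(l) = -4 (n(l) = -4 + (l - l) = -4 + 0 = -4)
1/(n(655) + b(-281)) - (-191730 - T) = 1/(-4 - 98) - (-191730 - 1*351) = 1/(-102) - (-191730 - 351) = -1/102 - 1*(-192081) = -1/102 + 192081 = 19592261/102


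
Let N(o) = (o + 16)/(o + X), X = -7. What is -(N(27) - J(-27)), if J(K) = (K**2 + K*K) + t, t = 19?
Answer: 29497/20 ≈ 1474.8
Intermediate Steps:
J(K) = 19 + 2*K**2 (J(K) = (K**2 + K*K) + 19 = (K**2 + K**2) + 19 = 2*K**2 + 19 = 19 + 2*K**2)
N(o) = (16 + o)/(-7 + o) (N(o) = (o + 16)/(o - 7) = (16 + o)/(-7 + o))
-(N(27) - J(-27)) = -((16 + 27)/(-7 + 27) - (19 + 2*(-27)**2)) = -(43/20 - (19 + 2*729)) = -((1/20)*43 - (19 + 1458)) = -(43/20 - 1*1477) = -(43/20 - 1477) = -1*(-29497/20) = 29497/20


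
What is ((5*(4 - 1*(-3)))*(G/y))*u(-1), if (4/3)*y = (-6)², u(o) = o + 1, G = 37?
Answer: 0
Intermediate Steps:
u(o) = 1 + o
y = 27 (y = (¾)*(-6)² = (¾)*36 = 27)
((5*(4 - 1*(-3)))*(G/y))*u(-1) = ((5*(4 - 1*(-3)))*(37/27))*(1 - 1) = ((5*(4 + 3))*(37*(1/27)))*0 = ((5*7)*(37/27))*0 = (35*(37/27))*0 = (1295/27)*0 = 0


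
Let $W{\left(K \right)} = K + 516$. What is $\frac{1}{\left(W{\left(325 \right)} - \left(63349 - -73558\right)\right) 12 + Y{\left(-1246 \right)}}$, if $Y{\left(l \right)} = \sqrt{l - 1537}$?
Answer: $- \frac{1632792}{2666009718047} - \frac{11 i \sqrt{23}}{2666009718047} \approx -6.1245 \cdot 10^{-7} - 1.9788 \cdot 10^{-11} i$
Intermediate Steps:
$W{\left(K \right)} = 516 + K$
$Y{\left(l \right)} = \sqrt{-1537 + l}$
$\frac{1}{\left(W{\left(325 \right)} - \left(63349 - -73558\right)\right) 12 + Y{\left(-1246 \right)}} = \frac{1}{\left(\left(516 + 325\right) - \left(63349 - -73558\right)\right) 12 + \sqrt{-1537 - 1246}} = \frac{1}{\left(841 - \left(63349 + 73558\right)\right) 12 + \sqrt{-2783}} = \frac{1}{\left(841 - 136907\right) 12 + 11 i \sqrt{23}} = \frac{1}{\left(-136066\right) 12 + 11 i \sqrt{23}} = \frac{1}{-1632792 + 11 i \sqrt{23}}$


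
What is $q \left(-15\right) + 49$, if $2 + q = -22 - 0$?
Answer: $409$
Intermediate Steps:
$q = -24$ ($q = -2 - 22 = -24$)
$q \left(-15\right) + 49 = \left(-24\right) \left(-15\right) + 49 = 360 + 49 = 409$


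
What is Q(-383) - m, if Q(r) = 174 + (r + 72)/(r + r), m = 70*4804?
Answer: -257456885/766 ≈ -3.3611e+5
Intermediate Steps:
m = 336280
Q(r) = 174 + (72 + r)/(2*r) (Q(r) = 174 + (72 + r)/((2*r)) = 174 + (72 + r)*(1/(2*r)) = 174 + (72 + r)/(2*r))
Q(-383) - m = (349/2 + 36/(-383)) - 1*336280 = (349/2 + 36*(-1/383)) - 336280 = (349/2 - 36/383) - 336280 = 133595/766 - 336280 = -257456885/766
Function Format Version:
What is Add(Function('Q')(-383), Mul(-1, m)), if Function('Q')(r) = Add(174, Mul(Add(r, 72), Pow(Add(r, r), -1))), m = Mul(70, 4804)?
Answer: Rational(-257456885, 766) ≈ -3.3611e+5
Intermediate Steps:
m = 336280
Function('Q')(r) = Add(174, Mul(Rational(1, 2), Pow(r, -1), Add(72, r))) (Function('Q')(r) = Add(174, Mul(Add(72, r), Pow(Mul(2, r), -1))) = Add(174, Mul(Add(72, r), Mul(Rational(1, 2), Pow(r, -1)))) = Add(174, Mul(Rational(1, 2), Pow(r, -1), Add(72, r))))
Add(Function('Q')(-383), Mul(-1, m)) = Add(Add(Rational(349, 2), Mul(36, Pow(-383, -1))), Mul(-1, 336280)) = Add(Add(Rational(349, 2), Mul(36, Rational(-1, 383))), -336280) = Add(Add(Rational(349, 2), Rational(-36, 383)), -336280) = Add(Rational(133595, 766), -336280) = Rational(-257456885, 766)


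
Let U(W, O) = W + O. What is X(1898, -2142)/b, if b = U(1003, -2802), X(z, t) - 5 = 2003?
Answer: -2008/1799 ≈ -1.1162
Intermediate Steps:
U(W, O) = O + W
X(z, t) = 2008 (X(z, t) = 5 + 2003 = 2008)
b = -1799 (b = -2802 + 1003 = -1799)
X(1898, -2142)/b = 2008/(-1799) = 2008*(-1/1799) = -2008/1799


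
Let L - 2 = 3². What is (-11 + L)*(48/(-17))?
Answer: 0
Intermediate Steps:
L = 11 (L = 2 + 3² = 2 + 9 = 11)
(-11 + L)*(48/(-17)) = (-11 + 11)*(48/(-17)) = 0*(48*(-1/17)) = 0*(-48/17) = 0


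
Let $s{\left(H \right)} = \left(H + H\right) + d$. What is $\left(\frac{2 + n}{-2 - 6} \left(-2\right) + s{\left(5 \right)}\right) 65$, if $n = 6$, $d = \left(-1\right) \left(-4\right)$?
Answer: $1040$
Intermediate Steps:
$d = 4$
$s{\left(H \right)} = 4 + 2 H$ ($s{\left(H \right)} = \left(H + H\right) + 4 = 2 H + 4 = 4 + 2 H$)
$\left(\frac{2 + n}{-2 - 6} \left(-2\right) + s{\left(5 \right)}\right) 65 = \left(\frac{2 + 6}{-2 - 6} \left(-2\right) + \left(4 + 2 \cdot 5\right)\right) 65 = \left(\frac{8}{-8} \left(-2\right) + \left(4 + 10\right)\right) 65 = \left(8 \left(- \frac{1}{8}\right) \left(-2\right) + 14\right) 65 = \left(\left(-1\right) \left(-2\right) + 14\right) 65 = \left(2 + 14\right) 65 = 16 \cdot 65 = 1040$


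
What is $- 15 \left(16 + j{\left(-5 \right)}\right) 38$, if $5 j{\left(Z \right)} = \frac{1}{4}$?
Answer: $- \frac{18297}{2} \approx -9148.5$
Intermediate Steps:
$j{\left(Z \right)} = \frac{1}{20}$ ($j{\left(Z \right)} = \frac{1}{5 \cdot 4} = \frac{1}{5} \cdot \frac{1}{4} = \frac{1}{20}$)
$- 15 \left(16 + j{\left(-5 \right)}\right) 38 = - 15 \left(16 + \frac{1}{20}\right) 38 = \left(-15\right) \frac{321}{20} \cdot 38 = \left(- \frac{963}{4}\right) 38 = - \frac{18297}{2}$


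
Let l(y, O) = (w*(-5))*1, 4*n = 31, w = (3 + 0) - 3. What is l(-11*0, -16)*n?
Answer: 0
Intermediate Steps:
w = 0 (w = 3 - 3 = 0)
n = 31/4 (n = (¼)*31 = 31/4 ≈ 7.7500)
l(y, O) = 0 (l(y, O) = (0*(-5))*1 = 0*1 = 0)
l(-11*0, -16)*n = 0*(31/4) = 0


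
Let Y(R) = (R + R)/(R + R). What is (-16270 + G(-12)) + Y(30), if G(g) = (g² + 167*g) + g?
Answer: -18141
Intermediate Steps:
G(g) = g² + 168*g
Y(R) = 1 (Y(R) = (2*R)/((2*R)) = (2*R)*(1/(2*R)) = 1)
(-16270 + G(-12)) + Y(30) = (-16270 - 12*(168 - 12)) + 1 = (-16270 - 12*156) + 1 = (-16270 - 1872) + 1 = -18142 + 1 = -18141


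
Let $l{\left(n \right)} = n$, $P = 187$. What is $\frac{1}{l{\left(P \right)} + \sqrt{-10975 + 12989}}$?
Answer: $\frac{187}{32955} - \frac{\sqrt{2014}}{32955} \approx 0.0043126$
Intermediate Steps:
$\frac{1}{l{\left(P \right)} + \sqrt{-10975 + 12989}} = \frac{1}{187 + \sqrt{-10975 + 12989}} = \frac{1}{187 + \sqrt{2014}}$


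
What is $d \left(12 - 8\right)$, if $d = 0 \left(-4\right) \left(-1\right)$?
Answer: $0$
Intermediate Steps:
$d = 0$ ($d = 0 \left(-1\right) = 0$)
$d \left(12 - 8\right) = 0 \left(12 - 8\right) = 0 \cdot 4 = 0$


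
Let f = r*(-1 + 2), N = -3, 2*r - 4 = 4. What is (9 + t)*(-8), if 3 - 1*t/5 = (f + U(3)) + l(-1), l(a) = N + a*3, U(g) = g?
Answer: -152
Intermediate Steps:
r = 4 (r = 2 + (½)*4 = 2 + 2 = 4)
f = 4 (f = 4*(-1 + 2) = 4*1 = 4)
l(a) = -3 + 3*a (l(a) = -3 + a*3 = -3 + 3*a)
t = 10 (t = 15 - 5*((4 + 3) + (-3 + 3*(-1))) = 15 - 5*(7 + (-3 - 3)) = 15 - 5*(7 - 6) = 15 - 5*1 = 15 - 5 = 10)
(9 + t)*(-8) = (9 + 10)*(-8) = 19*(-8) = -152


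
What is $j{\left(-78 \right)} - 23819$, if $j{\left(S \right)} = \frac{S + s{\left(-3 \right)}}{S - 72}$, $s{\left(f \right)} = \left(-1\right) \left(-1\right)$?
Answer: $- \frac{3572773}{150} \approx -23819.0$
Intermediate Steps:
$s{\left(f \right)} = 1$
$j{\left(S \right)} = \frac{1 + S}{-72 + S}$ ($j{\left(S \right)} = \frac{S + 1}{S - 72} = \frac{1 + S}{-72 + S}$)
$j{\left(-78 \right)} - 23819 = \frac{1 - 78}{-72 - 78} - 23819 = \frac{1}{-150} \left(-77\right) - 23819 = \left(- \frac{1}{150}\right) \left(-77\right) - 23819 = \frac{77}{150} - 23819 = - \frac{3572773}{150}$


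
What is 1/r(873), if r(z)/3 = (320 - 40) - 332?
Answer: -1/156 ≈ -0.0064103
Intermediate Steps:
r(z) = -156 (r(z) = 3*((320 - 40) - 332) = 3*(280 - 332) = 3*(-52) = -156)
1/r(873) = 1/(-156) = -1/156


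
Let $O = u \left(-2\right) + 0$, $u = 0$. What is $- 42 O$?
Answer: $0$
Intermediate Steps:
$O = 0$ ($O = 0 \left(-2\right) + 0 = 0 + 0 = 0$)
$- 42 O = \left(-42\right) 0 = 0$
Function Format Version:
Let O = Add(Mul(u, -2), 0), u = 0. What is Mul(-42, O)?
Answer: 0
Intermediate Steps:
O = 0 (O = Add(Mul(0, -2), 0) = Add(0, 0) = 0)
Mul(-42, O) = Mul(-42, 0) = 0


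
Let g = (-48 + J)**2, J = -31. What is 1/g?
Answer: 1/6241 ≈ 0.00016023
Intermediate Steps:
g = 6241 (g = (-48 - 31)**2 = (-79)**2 = 6241)
1/g = 1/6241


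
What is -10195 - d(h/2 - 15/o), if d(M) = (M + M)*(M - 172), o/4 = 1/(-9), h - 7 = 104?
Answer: 36607/8 ≈ 4575.9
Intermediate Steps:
h = 111 (h = 7 + 104 = 111)
o = -4/9 (o = 4/(-9) = 4*(-⅑) = -4/9 ≈ -0.44444)
d(M) = 2*M*(-172 + M) (d(M) = (2*M)*(-172 + M) = 2*M*(-172 + M))
-10195 - d(h/2 - 15/o) = -10195 - 2*(111/2 - 15/(-4/9))*(-172 + (111/2 - 15/(-4/9))) = -10195 - 2*(111*(½) - 15*(-9/4))*(-172 + (111*(½) - 15*(-9/4))) = -10195 - 2*(111/2 + 135/4)*(-172 + (111/2 + 135/4)) = -10195 - 2*357*(-172 + 357/4)/4 = -10195 - 2*357*(-331)/(4*4) = -10195 - 1*(-118167/8) = -10195 + 118167/8 = 36607/8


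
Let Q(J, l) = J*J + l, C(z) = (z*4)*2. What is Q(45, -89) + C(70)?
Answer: 2496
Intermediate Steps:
C(z) = 8*z (C(z) = (4*z)*2 = 8*z)
Q(J, l) = l + J² (Q(J, l) = J² + l = l + J²)
Q(45, -89) + C(70) = (-89 + 45²) + 8*70 = (-89 + 2025) + 560 = 1936 + 560 = 2496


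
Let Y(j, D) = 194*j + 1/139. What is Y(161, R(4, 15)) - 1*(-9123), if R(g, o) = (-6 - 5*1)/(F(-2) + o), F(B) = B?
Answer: 5609624/139 ≈ 40357.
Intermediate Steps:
R(g, o) = -11/(-2 + o) (R(g, o) = (-6 - 5*1)/(-2 + o) = (-6 - 5)/(-2 + o) = -11/(-2 + o))
Y(j, D) = 1/139 + 194*j (Y(j, D) = 194*j + 1/139 = 1/139 + 194*j)
Y(161, R(4, 15)) - 1*(-9123) = (1/139 + 194*161) - 1*(-9123) = (1/139 + 31234) + 9123 = 4341527/139 + 9123 = 5609624/139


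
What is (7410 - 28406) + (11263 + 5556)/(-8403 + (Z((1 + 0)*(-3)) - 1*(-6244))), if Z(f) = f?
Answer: -45410171/2162 ≈ -21004.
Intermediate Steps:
(7410 - 28406) + (11263 + 5556)/(-8403 + (Z((1 + 0)*(-3)) - 1*(-6244))) = (7410 - 28406) + (11263 + 5556)/(-8403 + ((1 + 0)*(-3) - 1*(-6244))) = -20996 + 16819/(-8403 + (1*(-3) + 6244)) = -20996 + 16819/(-8403 + (-3 + 6244)) = -20996 + 16819/(-8403 + 6241) = -20996 + 16819/(-2162) = -20996 + 16819*(-1/2162) = -20996 - 16819/2162 = -45410171/2162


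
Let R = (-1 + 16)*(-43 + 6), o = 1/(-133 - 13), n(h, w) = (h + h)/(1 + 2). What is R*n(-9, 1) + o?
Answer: 486179/146 ≈ 3330.0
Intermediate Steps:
n(h, w) = 2*h/3 (n(h, w) = (2*h)/3 = (2*h)*(⅓) = 2*h/3)
o = -1/146 (o = 1/(-146) = -1/146 ≈ -0.0068493)
R = -555 (R = 15*(-37) = -555)
R*n(-9, 1) + o = -370*(-9) - 1/146 = -555*(-6) - 1/146 = 3330 - 1/146 = 486179/146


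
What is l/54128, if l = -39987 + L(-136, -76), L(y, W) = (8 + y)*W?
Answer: -30259/54128 ≈ -0.55903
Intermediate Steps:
L(y, W) = W*(8 + y)
l = -30259 (l = -39987 - 76*(8 - 136) = -39987 - 76*(-128) = -39987 + 9728 = -30259)
l/54128 = -30259/54128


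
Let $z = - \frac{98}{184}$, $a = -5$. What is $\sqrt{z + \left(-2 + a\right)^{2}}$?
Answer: $\frac{7 \sqrt{2093}}{46} \approx 6.9619$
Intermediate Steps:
$z = - \frac{49}{92}$ ($z = \left(-98\right) \frac{1}{184} = - \frac{49}{92} \approx -0.53261$)
$\sqrt{z + \left(-2 + a\right)^{2}} = \sqrt{- \frac{49}{92} + \left(-2 - 5\right)^{2}} = \sqrt{- \frac{49}{92} + \left(-7\right)^{2}} = \sqrt{- \frac{49}{92} + 49} = \sqrt{\frac{4459}{92}} = \frac{7 \sqrt{2093}}{46}$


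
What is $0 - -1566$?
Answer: $1566$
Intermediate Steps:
$0 - -1566 = 0 + 1566 = 1566$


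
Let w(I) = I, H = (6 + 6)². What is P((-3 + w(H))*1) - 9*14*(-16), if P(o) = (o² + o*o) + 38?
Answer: 41816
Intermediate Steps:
H = 144 (H = 12² = 144)
P(o) = 38 + 2*o² (P(o) = (o² + o²) + 38 = 2*o² + 38 = 38 + 2*o²)
P((-3 + w(H))*1) - 9*14*(-16) = (38 + 2*((-3 + 144)*1)²) - 9*14*(-16) = (38 + 2*(141*1)²) - 126*(-16) = (38 + 2*141²) + 2016 = (38 + 2*19881) + 2016 = (38 + 39762) + 2016 = 39800 + 2016 = 41816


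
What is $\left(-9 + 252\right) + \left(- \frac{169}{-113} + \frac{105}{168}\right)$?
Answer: $\frac{221589}{904} \approx 245.12$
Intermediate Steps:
$\left(-9 + 252\right) + \left(- \frac{169}{-113} + \frac{105}{168}\right) = 243 + \left(\left(-169\right) \left(- \frac{1}{113}\right) + 105 \cdot \frac{1}{168}\right) = 243 + \left(\frac{169}{113} + \frac{5}{8}\right) = 243 + \frac{1917}{904} = \frac{221589}{904}$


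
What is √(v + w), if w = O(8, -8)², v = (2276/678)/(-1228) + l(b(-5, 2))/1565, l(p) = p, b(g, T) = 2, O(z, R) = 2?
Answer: √424293847295401830/325748490 ≈ 1.9996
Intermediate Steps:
v = -474193/325748490 (v = (2276/678)/(-1228) + 2/1565 = (2276*(1/678))*(-1/1228) + 2*(1/1565) = (1138/339)*(-1/1228) + 2/1565 = -569/208146 + 2/1565 = -474193/325748490 ≈ -0.0014557)
w = 4 (w = 2² = 4)
√(v + w) = √(-474193/325748490 + 4) = √(1302519767/325748490) = √424293847295401830/325748490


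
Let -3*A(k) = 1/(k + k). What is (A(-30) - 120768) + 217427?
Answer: 17398621/180 ≈ 96659.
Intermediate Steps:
A(k) = -1/(6*k) (A(k) = -1/(3*(k + k)) = -1/(2*k)/3 = -1/(6*k))
(A(-30) - 120768) + 217427 = (-⅙/(-30) - 120768) + 217427 = (-⅙*(-1/30) - 120768) + 217427 = (1/180 - 120768) + 217427 = -21738239/180 + 217427 = 17398621/180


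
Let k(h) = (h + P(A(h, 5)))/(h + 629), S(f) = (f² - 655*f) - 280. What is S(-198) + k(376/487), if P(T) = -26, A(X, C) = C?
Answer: 51713732900/306699 ≈ 1.6861e+5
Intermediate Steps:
S(f) = -280 + f² - 655*f
k(h) = (-26 + h)/(629 + h) (k(h) = (h - 26)/(h + 629) = (-26 + h)/(629 + h))
S(-198) + k(376/487) = (-280 + (-198)² - 655*(-198)) + (-26 + 376/487)/(629 + 376/487) = (-280 + 39204 + 129690) + (-26 + 376*(1/487))/(629 + 376*(1/487)) = 168614 + (-26 + 376/487)/(629 + 376/487) = 168614 - 12286/487/(306699/487) = 168614 + (487/306699)*(-12286/487) = 168614 - 12286/306699 = 51713732900/306699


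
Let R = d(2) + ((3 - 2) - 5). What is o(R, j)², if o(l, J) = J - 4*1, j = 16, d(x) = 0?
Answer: 144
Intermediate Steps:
R = -4 (R = 0 + ((3 - 2) - 5) = 0 + (1 - 5) = 0 - 4 = -4)
o(l, J) = -4 + J (o(l, J) = J - 4 = -4 + J)
o(R, j)² = (-4 + 16)² = 12² = 144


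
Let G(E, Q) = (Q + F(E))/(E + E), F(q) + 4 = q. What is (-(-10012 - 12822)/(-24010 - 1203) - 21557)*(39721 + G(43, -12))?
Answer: -1856748783402675/2168318 ≈ -8.5631e+8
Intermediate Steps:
F(q) = -4 + q
G(E, Q) = (-4 + E + Q)/(2*E) (G(E, Q) = (Q + (-4 + E))/(E + E) = (-4 + E + Q)/((2*E)) = (-4 + E + Q)*(1/(2*E)) = (-4 + E + Q)/(2*E))
(-(-10012 - 12822)/(-24010 - 1203) - 21557)*(39721 + G(43, -12)) = (-(-10012 - 12822)/(-24010 - 1203) - 21557)*(39721 + (1/2)*(-4 + 43 - 12)/43) = (-(-22834)/(-25213) - 21557)*(39721 + (1/2)*(1/43)*27) = (-(-22834)*(-1)/25213 - 21557)*(39721 + 27/86) = (-1*22834/25213 - 21557)*(3416033/86) = (-22834/25213 - 21557)*(3416033/86) = -543539475/25213*3416033/86 = -1856748783402675/2168318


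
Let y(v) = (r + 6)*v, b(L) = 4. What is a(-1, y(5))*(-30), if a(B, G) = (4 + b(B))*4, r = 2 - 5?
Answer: -960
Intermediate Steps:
r = -3
y(v) = 3*v (y(v) = (-3 + 6)*v = 3*v)
a(B, G) = 32 (a(B, G) = (4 + 4)*4 = 8*4 = 32)
a(-1, y(5))*(-30) = 32*(-30) = -960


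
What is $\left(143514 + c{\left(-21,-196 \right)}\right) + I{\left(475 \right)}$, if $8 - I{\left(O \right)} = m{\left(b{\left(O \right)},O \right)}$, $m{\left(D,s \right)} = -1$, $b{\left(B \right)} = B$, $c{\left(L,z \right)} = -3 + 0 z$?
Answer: $143520$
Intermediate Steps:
$c{\left(L,z \right)} = -3$ ($c{\left(L,z \right)} = -3 + 0 = -3$)
$I{\left(O \right)} = 9$ ($I{\left(O \right)} = 8 - -1 = 8 + 1 = 9$)
$\left(143514 + c{\left(-21,-196 \right)}\right) + I{\left(475 \right)} = \left(143514 - 3\right) + 9 = 143511 + 9 = 143520$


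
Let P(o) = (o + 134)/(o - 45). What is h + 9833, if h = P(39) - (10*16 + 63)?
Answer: 57487/6 ≈ 9581.2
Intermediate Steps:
P(o) = (134 + o)/(-45 + o)
h = -1511/6 (h = (134 + 39)/(-45 + 39) - (10*16 + 63) = 173/(-6) - (160 + 63) = -⅙*173 - 1*223 = -173/6 - 223 = -1511/6 ≈ -251.83)
h + 9833 = -1511/6 + 9833 = 57487/6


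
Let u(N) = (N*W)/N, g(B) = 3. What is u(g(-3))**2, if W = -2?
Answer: 4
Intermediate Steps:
u(N) = -2 (u(N) = (N*(-2))/N = (-2*N)/N = -2)
u(g(-3))**2 = (-2)**2 = 4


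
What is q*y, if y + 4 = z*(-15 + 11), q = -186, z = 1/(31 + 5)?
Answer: 2294/3 ≈ 764.67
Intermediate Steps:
z = 1/36 ≈ 0.027778
y = -37/9 (y = -4 + (-15 + 11)/36 = -4 + (1/36)*(-4) = -4 - ⅑ = -37/9 ≈ -4.1111)
q*y = -186*(-37/9) = 2294/3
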